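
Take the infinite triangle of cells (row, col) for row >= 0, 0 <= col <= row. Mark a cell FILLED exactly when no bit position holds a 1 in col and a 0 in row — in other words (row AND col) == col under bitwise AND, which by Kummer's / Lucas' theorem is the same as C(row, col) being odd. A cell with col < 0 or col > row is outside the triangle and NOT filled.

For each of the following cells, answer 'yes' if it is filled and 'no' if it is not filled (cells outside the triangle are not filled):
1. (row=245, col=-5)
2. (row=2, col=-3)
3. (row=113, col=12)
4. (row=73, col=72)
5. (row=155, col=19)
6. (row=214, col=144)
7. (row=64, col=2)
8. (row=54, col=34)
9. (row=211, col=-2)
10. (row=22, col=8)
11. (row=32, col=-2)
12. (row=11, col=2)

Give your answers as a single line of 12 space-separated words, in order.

Answer: no no no yes yes yes no yes no no no yes

Derivation:
(245,-5): col outside [0, 245] -> not filled
(2,-3): col outside [0, 2] -> not filled
(113,12): row=0b1110001, col=0b1100, row AND col = 0b0 = 0; 0 != 12 -> empty
(73,72): row=0b1001001, col=0b1001000, row AND col = 0b1001000 = 72; 72 == 72 -> filled
(155,19): row=0b10011011, col=0b10011, row AND col = 0b10011 = 19; 19 == 19 -> filled
(214,144): row=0b11010110, col=0b10010000, row AND col = 0b10010000 = 144; 144 == 144 -> filled
(64,2): row=0b1000000, col=0b10, row AND col = 0b0 = 0; 0 != 2 -> empty
(54,34): row=0b110110, col=0b100010, row AND col = 0b100010 = 34; 34 == 34 -> filled
(211,-2): col outside [0, 211] -> not filled
(22,8): row=0b10110, col=0b1000, row AND col = 0b0 = 0; 0 != 8 -> empty
(32,-2): col outside [0, 32] -> not filled
(11,2): row=0b1011, col=0b10, row AND col = 0b10 = 2; 2 == 2 -> filled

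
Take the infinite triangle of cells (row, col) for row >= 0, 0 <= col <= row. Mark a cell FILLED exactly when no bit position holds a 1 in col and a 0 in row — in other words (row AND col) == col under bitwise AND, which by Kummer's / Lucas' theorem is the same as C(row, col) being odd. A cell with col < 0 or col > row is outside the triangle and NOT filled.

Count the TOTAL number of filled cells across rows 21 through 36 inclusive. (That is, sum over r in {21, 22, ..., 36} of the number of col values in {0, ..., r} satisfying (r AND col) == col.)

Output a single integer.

r21=10101 pc3: +8 =8
r22=10110 pc3: +8 =16
r23=10111 pc4: +16 =32
r24=11000 pc2: +4 =36
r25=11001 pc3: +8 =44
r26=11010 pc3: +8 =52
r27=11011 pc4: +16 =68
r28=11100 pc3: +8 =76
r29=11101 pc4: +16 =92
r30=11110 pc4: +16 =108
r31=11111 pc5: +32 =140
r32=100000 pc1: +2 =142
r33=100001 pc2: +4 =146
r34=100010 pc2: +4 =150
r35=100011 pc3: +8 =158
r36=100100 pc2: +4 =162

Answer: 162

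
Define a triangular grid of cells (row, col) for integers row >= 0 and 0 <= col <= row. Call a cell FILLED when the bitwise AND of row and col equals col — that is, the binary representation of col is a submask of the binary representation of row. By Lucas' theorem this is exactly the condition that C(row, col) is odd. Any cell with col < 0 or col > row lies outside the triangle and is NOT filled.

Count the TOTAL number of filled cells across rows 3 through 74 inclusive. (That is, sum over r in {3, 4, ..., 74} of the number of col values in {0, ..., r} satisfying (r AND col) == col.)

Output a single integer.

Answer: 798

Derivation:
r3=11 pc2: +4 =4
r4=100 pc1: +2 =6
r5=101 pc2: +4 =10
r6=110 pc2: +4 =14
r7=111 pc3: +8 =22
r8=1000 pc1: +2 =24
r9=1001 pc2: +4 =28
r10=1010 pc2: +4 =32
r11=1011 pc3: +8 =40
r12=1100 pc2: +4 =44
r13=1101 pc3: +8 =52
r14=1110 pc3: +8 =60
r15=1111 pc4: +16 =76
r16=10000 pc1: +2 =78
r17=10001 pc2: +4 =82
r18=10010 pc2: +4 =86
r19=10011 pc3: +8 =94
r20=10100 pc2: +4 =98
r21=10101 pc3: +8 =106
r22=10110 pc3: +8 =114
r23=10111 pc4: +16 =130
r24=11000 pc2: +4 =134
r25=11001 pc3: +8 =142
r26=11010 pc3: +8 =150
r27=11011 pc4: +16 =166
r28=11100 pc3: +8 =174
r29=11101 pc4: +16 =190
r30=11110 pc4: +16 =206
r31=11111 pc5: +32 =238
r32=100000 pc1: +2 =240
r33=100001 pc2: +4 =244
r34=100010 pc2: +4 =248
r35=100011 pc3: +8 =256
r36=100100 pc2: +4 =260
r37=100101 pc3: +8 =268
r38=100110 pc3: +8 =276
r39=100111 pc4: +16 =292
r40=101000 pc2: +4 =296
r41=101001 pc3: +8 =304
r42=101010 pc3: +8 =312
r43=101011 pc4: +16 =328
r44=101100 pc3: +8 =336
r45=101101 pc4: +16 =352
r46=101110 pc4: +16 =368
r47=101111 pc5: +32 =400
r48=110000 pc2: +4 =404
r49=110001 pc3: +8 =412
r50=110010 pc3: +8 =420
r51=110011 pc4: +16 =436
r52=110100 pc3: +8 =444
r53=110101 pc4: +16 =460
r54=110110 pc4: +16 =476
r55=110111 pc5: +32 =508
r56=111000 pc3: +8 =516
r57=111001 pc4: +16 =532
r58=111010 pc4: +16 =548
r59=111011 pc5: +32 =580
r60=111100 pc4: +16 =596
r61=111101 pc5: +32 =628
r62=111110 pc5: +32 =660
r63=111111 pc6: +64 =724
r64=1000000 pc1: +2 =726
r65=1000001 pc2: +4 =730
r66=1000010 pc2: +4 =734
r67=1000011 pc3: +8 =742
r68=1000100 pc2: +4 =746
r69=1000101 pc3: +8 =754
r70=1000110 pc3: +8 =762
r71=1000111 pc4: +16 =778
r72=1001000 pc2: +4 =782
r73=1001001 pc3: +8 =790
r74=1001010 pc3: +8 =798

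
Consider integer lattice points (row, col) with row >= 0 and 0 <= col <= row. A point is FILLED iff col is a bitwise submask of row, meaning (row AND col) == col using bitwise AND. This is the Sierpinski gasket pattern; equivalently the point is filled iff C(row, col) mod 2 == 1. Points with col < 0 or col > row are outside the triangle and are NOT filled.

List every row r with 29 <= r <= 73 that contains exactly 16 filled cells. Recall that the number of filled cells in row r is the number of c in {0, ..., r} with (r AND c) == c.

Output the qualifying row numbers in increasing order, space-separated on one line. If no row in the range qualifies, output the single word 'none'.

Row r has 2^popcount(r) filled cells, so we need popcount(r) = log2(16) = 4.
Scan r = 29..73 and keep those with exactly 4 one-bits:
r=29=11101 popcount=4 -> KEEP
r=30=11110 popcount=4 -> KEEP
r=31=11111 popcount=5 -> skip
r=32=100000 popcount=1 -> skip
r=33=100001 popcount=2 -> skip
r=34=100010 popcount=2 -> skip
r=35=100011 popcount=3 -> skip
r=36=100100 popcount=2 -> skip
r=37=100101 popcount=3 -> skip
r=38=100110 popcount=3 -> skip
r=39=100111 popcount=4 -> KEEP
r=40=101000 popcount=2 -> skip
r=41=101001 popcount=3 -> skip
r=42=101010 popcount=3 -> skip
r=43=101011 popcount=4 -> KEEP
r=44=101100 popcount=3 -> skip
r=45=101101 popcount=4 -> KEEP
r=46=101110 popcount=4 -> KEEP
r=47=101111 popcount=5 -> skip
r=48=110000 popcount=2 -> skip
r=49=110001 popcount=3 -> skip
r=50=110010 popcount=3 -> skip
r=51=110011 popcount=4 -> KEEP
r=52=110100 popcount=3 -> skip
r=53=110101 popcount=4 -> KEEP
r=54=110110 popcount=4 -> KEEP
r=55=110111 popcount=5 -> skip
r=56=111000 popcount=3 -> skip
r=57=111001 popcount=4 -> KEEP
r=58=111010 popcount=4 -> KEEP
r=59=111011 popcount=5 -> skip
r=60=111100 popcount=4 -> KEEP
r=61=111101 popcount=5 -> skip
r=62=111110 popcount=5 -> skip
r=63=111111 popcount=6 -> skip
r=64=1000000 popcount=1 -> skip
r=65=1000001 popcount=2 -> skip
r=66=1000010 popcount=2 -> skip
r=67=1000011 popcount=3 -> skip
r=68=1000100 popcount=2 -> skip
r=69=1000101 popcount=3 -> skip
r=70=1000110 popcount=3 -> skip
r=71=1000111 popcount=4 -> KEEP
r=72=1001000 popcount=2 -> skip
r=73=1001001 popcount=3 -> skip
Kept rows: 29 30 39 43 45 46 51 53 54 57 58 60 71

Answer: 29 30 39 43 45 46 51 53 54 57 58 60 71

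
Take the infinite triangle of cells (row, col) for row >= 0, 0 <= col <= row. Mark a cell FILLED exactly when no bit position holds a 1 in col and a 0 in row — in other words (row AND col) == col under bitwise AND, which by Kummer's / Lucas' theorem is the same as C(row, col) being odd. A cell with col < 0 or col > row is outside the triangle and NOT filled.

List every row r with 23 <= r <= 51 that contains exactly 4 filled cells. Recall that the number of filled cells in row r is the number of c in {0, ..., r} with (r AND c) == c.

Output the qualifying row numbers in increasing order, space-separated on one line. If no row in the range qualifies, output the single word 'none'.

Row r has 2^popcount(r) filled cells, so we need popcount(r) = log2(4) = 2.
Scan r = 23..51 and keep those with exactly 2 one-bits:
r=23=10111 popcount=4 -> skip
r=24=11000 popcount=2 -> KEEP
r=25=11001 popcount=3 -> skip
r=26=11010 popcount=3 -> skip
r=27=11011 popcount=4 -> skip
r=28=11100 popcount=3 -> skip
r=29=11101 popcount=4 -> skip
r=30=11110 popcount=4 -> skip
r=31=11111 popcount=5 -> skip
r=32=100000 popcount=1 -> skip
r=33=100001 popcount=2 -> KEEP
r=34=100010 popcount=2 -> KEEP
r=35=100011 popcount=3 -> skip
r=36=100100 popcount=2 -> KEEP
r=37=100101 popcount=3 -> skip
r=38=100110 popcount=3 -> skip
r=39=100111 popcount=4 -> skip
r=40=101000 popcount=2 -> KEEP
r=41=101001 popcount=3 -> skip
r=42=101010 popcount=3 -> skip
r=43=101011 popcount=4 -> skip
r=44=101100 popcount=3 -> skip
r=45=101101 popcount=4 -> skip
r=46=101110 popcount=4 -> skip
r=47=101111 popcount=5 -> skip
r=48=110000 popcount=2 -> KEEP
r=49=110001 popcount=3 -> skip
r=50=110010 popcount=3 -> skip
r=51=110011 popcount=4 -> skip
Kept rows: 24 33 34 36 40 48

Answer: 24 33 34 36 40 48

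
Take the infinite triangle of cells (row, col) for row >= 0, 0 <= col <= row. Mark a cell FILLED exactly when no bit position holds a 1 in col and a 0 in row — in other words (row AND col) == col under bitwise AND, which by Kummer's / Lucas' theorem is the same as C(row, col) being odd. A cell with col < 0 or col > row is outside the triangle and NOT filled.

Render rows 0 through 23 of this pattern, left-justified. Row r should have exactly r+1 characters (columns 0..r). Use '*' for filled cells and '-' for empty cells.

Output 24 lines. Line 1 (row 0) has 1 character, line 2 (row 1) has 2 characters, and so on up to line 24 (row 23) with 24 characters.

r0=0: *
r1=1: **
r2=10: *-*
r3=11: ****
r4=100: *---*
r5=101: **--**
r6=110: *-*-*-*
r7=111: ********
r8=1000: *-------*
r9=1001: **------**
r10=1010: *-*-----*-*
r11=1011: ****----****
r12=1100: *---*---*---*
r13=1101: **--**--**--**
r14=1110: *-*-*-*-*-*-*-*
r15=1111: ****************
r16=10000: *---------------*
r17=10001: **--------------**
r18=10010: *-*-------------*-*
r19=10011: ****------------****
r20=10100: *---*-----------*---*
r21=10101: **--**----------**--**
r22=10110: *-*-*-*---------*-*-*-*
r23=10111: ********--------********

Answer: *
**
*-*
****
*---*
**--**
*-*-*-*
********
*-------*
**------**
*-*-----*-*
****----****
*---*---*---*
**--**--**--**
*-*-*-*-*-*-*-*
****************
*---------------*
**--------------**
*-*-------------*-*
****------------****
*---*-----------*---*
**--**----------**--**
*-*-*-*---------*-*-*-*
********--------********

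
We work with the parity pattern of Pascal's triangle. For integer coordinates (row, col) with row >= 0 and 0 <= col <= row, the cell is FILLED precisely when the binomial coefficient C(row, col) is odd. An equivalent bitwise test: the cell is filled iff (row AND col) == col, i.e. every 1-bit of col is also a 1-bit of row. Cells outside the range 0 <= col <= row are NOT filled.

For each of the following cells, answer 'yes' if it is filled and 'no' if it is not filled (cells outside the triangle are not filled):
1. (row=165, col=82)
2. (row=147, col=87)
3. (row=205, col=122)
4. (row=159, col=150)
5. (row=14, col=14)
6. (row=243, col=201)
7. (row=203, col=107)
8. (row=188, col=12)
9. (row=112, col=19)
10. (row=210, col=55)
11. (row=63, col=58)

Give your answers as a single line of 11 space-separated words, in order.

(165,82): row=0b10100101, col=0b1010010, row AND col = 0b0 = 0; 0 != 82 -> empty
(147,87): row=0b10010011, col=0b1010111, row AND col = 0b10011 = 19; 19 != 87 -> empty
(205,122): row=0b11001101, col=0b1111010, row AND col = 0b1001000 = 72; 72 != 122 -> empty
(159,150): row=0b10011111, col=0b10010110, row AND col = 0b10010110 = 150; 150 == 150 -> filled
(14,14): row=0b1110, col=0b1110, row AND col = 0b1110 = 14; 14 == 14 -> filled
(243,201): row=0b11110011, col=0b11001001, row AND col = 0b11000001 = 193; 193 != 201 -> empty
(203,107): row=0b11001011, col=0b1101011, row AND col = 0b1001011 = 75; 75 != 107 -> empty
(188,12): row=0b10111100, col=0b1100, row AND col = 0b1100 = 12; 12 == 12 -> filled
(112,19): row=0b1110000, col=0b10011, row AND col = 0b10000 = 16; 16 != 19 -> empty
(210,55): row=0b11010010, col=0b110111, row AND col = 0b10010 = 18; 18 != 55 -> empty
(63,58): row=0b111111, col=0b111010, row AND col = 0b111010 = 58; 58 == 58 -> filled

Answer: no no no yes yes no no yes no no yes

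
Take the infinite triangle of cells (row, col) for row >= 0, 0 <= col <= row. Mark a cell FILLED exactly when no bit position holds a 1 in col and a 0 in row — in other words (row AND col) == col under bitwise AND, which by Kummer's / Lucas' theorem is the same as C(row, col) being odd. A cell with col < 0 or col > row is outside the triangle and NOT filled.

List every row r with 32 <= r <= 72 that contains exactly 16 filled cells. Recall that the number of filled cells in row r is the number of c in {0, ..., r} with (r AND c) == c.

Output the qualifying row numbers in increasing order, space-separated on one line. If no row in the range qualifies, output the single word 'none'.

Row r has 2^popcount(r) filled cells, so we need popcount(r) = log2(16) = 4.
Scan r = 32..72 and keep those with exactly 4 one-bits:
r=32=100000 popcount=1 -> skip
r=33=100001 popcount=2 -> skip
r=34=100010 popcount=2 -> skip
r=35=100011 popcount=3 -> skip
r=36=100100 popcount=2 -> skip
r=37=100101 popcount=3 -> skip
r=38=100110 popcount=3 -> skip
r=39=100111 popcount=4 -> KEEP
r=40=101000 popcount=2 -> skip
r=41=101001 popcount=3 -> skip
r=42=101010 popcount=3 -> skip
r=43=101011 popcount=4 -> KEEP
r=44=101100 popcount=3 -> skip
r=45=101101 popcount=4 -> KEEP
r=46=101110 popcount=4 -> KEEP
r=47=101111 popcount=5 -> skip
r=48=110000 popcount=2 -> skip
r=49=110001 popcount=3 -> skip
r=50=110010 popcount=3 -> skip
r=51=110011 popcount=4 -> KEEP
r=52=110100 popcount=3 -> skip
r=53=110101 popcount=4 -> KEEP
r=54=110110 popcount=4 -> KEEP
r=55=110111 popcount=5 -> skip
r=56=111000 popcount=3 -> skip
r=57=111001 popcount=4 -> KEEP
r=58=111010 popcount=4 -> KEEP
r=59=111011 popcount=5 -> skip
r=60=111100 popcount=4 -> KEEP
r=61=111101 popcount=5 -> skip
r=62=111110 popcount=5 -> skip
r=63=111111 popcount=6 -> skip
r=64=1000000 popcount=1 -> skip
r=65=1000001 popcount=2 -> skip
r=66=1000010 popcount=2 -> skip
r=67=1000011 popcount=3 -> skip
r=68=1000100 popcount=2 -> skip
r=69=1000101 popcount=3 -> skip
r=70=1000110 popcount=3 -> skip
r=71=1000111 popcount=4 -> KEEP
r=72=1001000 popcount=2 -> skip
Kept rows: 39 43 45 46 51 53 54 57 58 60 71

Answer: 39 43 45 46 51 53 54 57 58 60 71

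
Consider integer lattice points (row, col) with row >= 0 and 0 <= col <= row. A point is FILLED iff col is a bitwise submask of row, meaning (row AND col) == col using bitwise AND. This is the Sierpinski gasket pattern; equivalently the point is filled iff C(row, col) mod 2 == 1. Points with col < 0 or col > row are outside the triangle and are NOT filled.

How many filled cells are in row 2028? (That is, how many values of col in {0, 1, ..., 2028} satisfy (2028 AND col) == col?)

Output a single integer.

Answer: 256

Derivation:
2028 in binary = 11111101100
popcount(2028) = number of 1-bits in 11111101100 = 8
A col c satisfies (2028 AND c) == c iff every set bit of c is also set in 2028; each of the 8 set bits of 2028 can independently be on or off in c.
count = 2^8 = 256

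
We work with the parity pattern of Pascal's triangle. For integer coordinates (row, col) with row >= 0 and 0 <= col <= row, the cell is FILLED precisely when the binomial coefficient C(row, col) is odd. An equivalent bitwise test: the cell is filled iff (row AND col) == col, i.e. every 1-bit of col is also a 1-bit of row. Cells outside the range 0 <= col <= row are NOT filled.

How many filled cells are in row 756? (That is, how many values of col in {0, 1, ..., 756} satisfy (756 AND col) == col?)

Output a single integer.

Answer: 64

Derivation:
756 in binary = 1011110100
popcount(756) = number of 1-bits in 1011110100 = 6
A col c satisfies (756 AND c) == c iff every set bit of c is also set in 756; each of the 6 set bits of 756 can independently be on or off in c.
count = 2^6 = 64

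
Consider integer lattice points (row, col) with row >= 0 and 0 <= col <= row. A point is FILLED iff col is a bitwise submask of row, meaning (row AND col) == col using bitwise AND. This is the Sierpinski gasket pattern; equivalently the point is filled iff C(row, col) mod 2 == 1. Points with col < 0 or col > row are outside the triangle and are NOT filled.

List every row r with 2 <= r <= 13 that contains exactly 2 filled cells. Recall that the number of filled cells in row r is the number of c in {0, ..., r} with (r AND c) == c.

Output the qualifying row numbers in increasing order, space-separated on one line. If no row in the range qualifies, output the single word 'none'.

Answer: 2 4 8

Derivation:
Row r has 2^popcount(r) filled cells, so we need popcount(r) = log2(2) = 1.
Scan r = 2..13 and keep those with exactly 1 one-bits:
r=2=10 popcount=1 -> KEEP
r=3=11 popcount=2 -> skip
r=4=100 popcount=1 -> KEEP
r=5=101 popcount=2 -> skip
r=6=110 popcount=2 -> skip
r=7=111 popcount=3 -> skip
r=8=1000 popcount=1 -> KEEP
r=9=1001 popcount=2 -> skip
r=10=1010 popcount=2 -> skip
r=11=1011 popcount=3 -> skip
r=12=1100 popcount=2 -> skip
r=13=1101 popcount=3 -> skip
Kept rows: 2 4 8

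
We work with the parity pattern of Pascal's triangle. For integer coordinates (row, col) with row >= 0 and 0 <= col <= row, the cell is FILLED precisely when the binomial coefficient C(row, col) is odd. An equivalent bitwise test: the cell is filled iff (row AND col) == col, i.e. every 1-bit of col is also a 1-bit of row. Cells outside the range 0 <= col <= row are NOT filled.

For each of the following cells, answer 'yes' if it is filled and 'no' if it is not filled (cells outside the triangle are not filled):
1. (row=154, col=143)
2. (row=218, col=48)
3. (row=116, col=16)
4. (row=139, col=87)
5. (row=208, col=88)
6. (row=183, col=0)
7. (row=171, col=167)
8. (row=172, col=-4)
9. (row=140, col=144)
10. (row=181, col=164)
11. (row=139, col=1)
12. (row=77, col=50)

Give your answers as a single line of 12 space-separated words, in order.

(154,143): row=0b10011010, col=0b10001111, row AND col = 0b10001010 = 138; 138 != 143 -> empty
(218,48): row=0b11011010, col=0b110000, row AND col = 0b10000 = 16; 16 != 48 -> empty
(116,16): row=0b1110100, col=0b10000, row AND col = 0b10000 = 16; 16 == 16 -> filled
(139,87): row=0b10001011, col=0b1010111, row AND col = 0b11 = 3; 3 != 87 -> empty
(208,88): row=0b11010000, col=0b1011000, row AND col = 0b1010000 = 80; 80 != 88 -> empty
(183,0): row=0b10110111, col=0b0, row AND col = 0b0 = 0; 0 == 0 -> filled
(171,167): row=0b10101011, col=0b10100111, row AND col = 0b10100011 = 163; 163 != 167 -> empty
(172,-4): col outside [0, 172] -> not filled
(140,144): col outside [0, 140] -> not filled
(181,164): row=0b10110101, col=0b10100100, row AND col = 0b10100100 = 164; 164 == 164 -> filled
(139,1): row=0b10001011, col=0b1, row AND col = 0b1 = 1; 1 == 1 -> filled
(77,50): row=0b1001101, col=0b110010, row AND col = 0b0 = 0; 0 != 50 -> empty

Answer: no no yes no no yes no no no yes yes no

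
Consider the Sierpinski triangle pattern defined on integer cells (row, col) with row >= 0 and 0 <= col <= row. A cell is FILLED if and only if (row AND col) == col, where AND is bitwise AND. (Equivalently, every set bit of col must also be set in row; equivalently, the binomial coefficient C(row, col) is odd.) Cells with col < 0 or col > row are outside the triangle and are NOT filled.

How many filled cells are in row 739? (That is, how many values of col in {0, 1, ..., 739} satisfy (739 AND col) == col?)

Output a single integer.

739 in binary = 1011100011
popcount(739) = number of 1-bits in 1011100011 = 6
A col c satisfies (739 AND c) == c iff every set bit of c is also set in 739; each of the 6 set bits of 739 can independently be on or off in c.
count = 2^6 = 64

Answer: 64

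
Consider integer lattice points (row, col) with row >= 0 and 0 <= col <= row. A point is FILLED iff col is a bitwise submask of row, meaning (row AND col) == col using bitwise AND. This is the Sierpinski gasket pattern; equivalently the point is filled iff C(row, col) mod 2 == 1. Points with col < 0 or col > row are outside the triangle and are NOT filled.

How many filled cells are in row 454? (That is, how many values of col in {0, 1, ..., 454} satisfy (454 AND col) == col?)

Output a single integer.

Answer: 32

Derivation:
454 in binary = 111000110
popcount(454) = number of 1-bits in 111000110 = 5
A col c satisfies (454 AND c) == c iff every set bit of c is also set in 454; each of the 5 set bits of 454 can independently be on or off in c.
count = 2^5 = 32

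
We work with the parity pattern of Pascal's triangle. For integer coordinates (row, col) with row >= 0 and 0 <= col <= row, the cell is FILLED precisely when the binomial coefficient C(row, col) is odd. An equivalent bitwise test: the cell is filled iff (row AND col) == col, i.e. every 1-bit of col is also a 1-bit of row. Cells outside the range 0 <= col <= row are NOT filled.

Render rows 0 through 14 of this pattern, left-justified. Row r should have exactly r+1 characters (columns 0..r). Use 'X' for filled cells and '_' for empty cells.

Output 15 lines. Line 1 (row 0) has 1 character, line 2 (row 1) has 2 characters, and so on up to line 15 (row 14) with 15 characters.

r0=0: X
r1=1: XX
r2=10: X_X
r3=11: XXXX
r4=100: X___X
r5=101: XX__XX
r6=110: X_X_X_X
r7=111: XXXXXXXX
r8=1000: X_______X
r9=1001: XX______XX
r10=1010: X_X_____X_X
r11=1011: XXXX____XXXX
r12=1100: X___X___X___X
r13=1101: XX__XX__XX__XX
r14=1110: X_X_X_X_X_X_X_X

Answer: X
XX
X_X
XXXX
X___X
XX__XX
X_X_X_X
XXXXXXXX
X_______X
XX______XX
X_X_____X_X
XXXX____XXXX
X___X___X___X
XX__XX__XX__XX
X_X_X_X_X_X_X_X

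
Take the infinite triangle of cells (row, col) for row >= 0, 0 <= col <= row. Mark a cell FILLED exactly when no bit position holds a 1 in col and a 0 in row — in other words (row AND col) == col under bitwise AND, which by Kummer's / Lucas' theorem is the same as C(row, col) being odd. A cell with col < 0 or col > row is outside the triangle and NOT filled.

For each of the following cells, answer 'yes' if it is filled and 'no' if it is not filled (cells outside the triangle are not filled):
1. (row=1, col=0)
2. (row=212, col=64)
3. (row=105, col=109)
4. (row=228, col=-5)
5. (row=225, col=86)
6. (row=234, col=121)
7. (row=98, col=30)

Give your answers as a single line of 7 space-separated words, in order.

(1,0): row=0b1, col=0b0, row AND col = 0b0 = 0; 0 == 0 -> filled
(212,64): row=0b11010100, col=0b1000000, row AND col = 0b1000000 = 64; 64 == 64 -> filled
(105,109): col outside [0, 105] -> not filled
(228,-5): col outside [0, 228] -> not filled
(225,86): row=0b11100001, col=0b1010110, row AND col = 0b1000000 = 64; 64 != 86 -> empty
(234,121): row=0b11101010, col=0b1111001, row AND col = 0b1101000 = 104; 104 != 121 -> empty
(98,30): row=0b1100010, col=0b11110, row AND col = 0b10 = 2; 2 != 30 -> empty

Answer: yes yes no no no no no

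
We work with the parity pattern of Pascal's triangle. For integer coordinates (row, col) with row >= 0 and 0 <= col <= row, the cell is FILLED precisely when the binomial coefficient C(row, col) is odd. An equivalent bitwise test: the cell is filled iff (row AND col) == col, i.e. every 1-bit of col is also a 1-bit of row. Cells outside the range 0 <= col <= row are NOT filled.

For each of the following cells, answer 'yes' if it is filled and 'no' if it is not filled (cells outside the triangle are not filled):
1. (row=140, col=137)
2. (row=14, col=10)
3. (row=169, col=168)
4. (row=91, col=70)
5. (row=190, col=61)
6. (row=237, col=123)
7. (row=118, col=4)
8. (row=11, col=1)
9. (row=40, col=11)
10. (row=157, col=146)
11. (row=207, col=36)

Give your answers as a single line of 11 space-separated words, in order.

(140,137): row=0b10001100, col=0b10001001, row AND col = 0b10001000 = 136; 136 != 137 -> empty
(14,10): row=0b1110, col=0b1010, row AND col = 0b1010 = 10; 10 == 10 -> filled
(169,168): row=0b10101001, col=0b10101000, row AND col = 0b10101000 = 168; 168 == 168 -> filled
(91,70): row=0b1011011, col=0b1000110, row AND col = 0b1000010 = 66; 66 != 70 -> empty
(190,61): row=0b10111110, col=0b111101, row AND col = 0b111100 = 60; 60 != 61 -> empty
(237,123): row=0b11101101, col=0b1111011, row AND col = 0b1101001 = 105; 105 != 123 -> empty
(118,4): row=0b1110110, col=0b100, row AND col = 0b100 = 4; 4 == 4 -> filled
(11,1): row=0b1011, col=0b1, row AND col = 0b1 = 1; 1 == 1 -> filled
(40,11): row=0b101000, col=0b1011, row AND col = 0b1000 = 8; 8 != 11 -> empty
(157,146): row=0b10011101, col=0b10010010, row AND col = 0b10010000 = 144; 144 != 146 -> empty
(207,36): row=0b11001111, col=0b100100, row AND col = 0b100 = 4; 4 != 36 -> empty

Answer: no yes yes no no no yes yes no no no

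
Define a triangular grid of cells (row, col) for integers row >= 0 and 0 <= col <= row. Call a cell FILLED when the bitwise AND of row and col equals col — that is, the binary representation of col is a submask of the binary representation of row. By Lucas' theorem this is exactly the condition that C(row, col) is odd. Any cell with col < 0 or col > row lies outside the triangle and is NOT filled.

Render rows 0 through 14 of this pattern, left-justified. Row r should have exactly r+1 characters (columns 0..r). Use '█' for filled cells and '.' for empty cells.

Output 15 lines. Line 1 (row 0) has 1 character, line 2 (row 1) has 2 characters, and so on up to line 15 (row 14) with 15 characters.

r0=0: █
r1=1: ██
r2=10: █.█
r3=11: ████
r4=100: █...█
r5=101: ██..██
r6=110: █.█.█.█
r7=111: ████████
r8=1000: █.......█
r9=1001: ██......██
r10=1010: █.█.....█.█
r11=1011: ████....████
r12=1100: █...█...█...█
r13=1101: ██..██..██..██
r14=1110: █.█.█.█.█.█.█.█

Answer: █
██
█.█
████
█...█
██..██
█.█.█.█
████████
█.......█
██......██
█.█.....█.█
████....████
█...█...█...█
██..██..██..██
█.█.█.█.█.█.█.█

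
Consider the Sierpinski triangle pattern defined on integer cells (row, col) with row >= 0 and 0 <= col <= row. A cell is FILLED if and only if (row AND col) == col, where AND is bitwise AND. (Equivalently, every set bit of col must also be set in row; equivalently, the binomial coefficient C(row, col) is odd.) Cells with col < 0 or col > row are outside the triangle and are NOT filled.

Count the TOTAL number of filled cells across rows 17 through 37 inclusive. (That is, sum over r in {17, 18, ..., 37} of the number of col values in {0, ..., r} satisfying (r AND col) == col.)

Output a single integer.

r17=10001 pc2: +4 =4
r18=10010 pc2: +4 =8
r19=10011 pc3: +8 =16
r20=10100 pc2: +4 =20
r21=10101 pc3: +8 =28
r22=10110 pc3: +8 =36
r23=10111 pc4: +16 =52
r24=11000 pc2: +4 =56
r25=11001 pc3: +8 =64
r26=11010 pc3: +8 =72
r27=11011 pc4: +16 =88
r28=11100 pc3: +8 =96
r29=11101 pc4: +16 =112
r30=11110 pc4: +16 =128
r31=11111 pc5: +32 =160
r32=100000 pc1: +2 =162
r33=100001 pc2: +4 =166
r34=100010 pc2: +4 =170
r35=100011 pc3: +8 =178
r36=100100 pc2: +4 =182
r37=100101 pc3: +8 =190

Answer: 190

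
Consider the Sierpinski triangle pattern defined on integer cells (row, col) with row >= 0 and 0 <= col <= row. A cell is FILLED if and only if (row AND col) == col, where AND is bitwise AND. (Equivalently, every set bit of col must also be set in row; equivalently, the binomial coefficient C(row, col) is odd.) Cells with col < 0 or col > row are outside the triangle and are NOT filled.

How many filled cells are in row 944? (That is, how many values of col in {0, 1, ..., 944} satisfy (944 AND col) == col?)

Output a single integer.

944 in binary = 1110110000
popcount(944) = number of 1-bits in 1110110000 = 5
A col c satisfies (944 AND c) == c iff every set bit of c is also set in 944; each of the 5 set bits of 944 can independently be on or off in c.
count = 2^5 = 32

Answer: 32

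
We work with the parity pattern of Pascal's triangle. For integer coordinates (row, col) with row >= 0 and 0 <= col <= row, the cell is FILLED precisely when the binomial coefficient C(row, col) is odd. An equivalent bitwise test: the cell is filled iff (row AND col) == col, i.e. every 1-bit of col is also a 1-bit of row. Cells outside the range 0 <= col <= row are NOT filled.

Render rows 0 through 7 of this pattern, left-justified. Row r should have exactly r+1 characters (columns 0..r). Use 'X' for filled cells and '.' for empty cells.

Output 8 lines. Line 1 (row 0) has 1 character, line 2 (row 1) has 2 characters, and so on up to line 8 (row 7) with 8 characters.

Answer: X
XX
X.X
XXXX
X...X
XX..XX
X.X.X.X
XXXXXXXX

Derivation:
r0=0: X
r1=1: XX
r2=10: X.X
r3=11: XXXX
r4=100: X...X
r5=101: XX..XX
r6=110: X.X.X.X
r7=111: XXXXXXXX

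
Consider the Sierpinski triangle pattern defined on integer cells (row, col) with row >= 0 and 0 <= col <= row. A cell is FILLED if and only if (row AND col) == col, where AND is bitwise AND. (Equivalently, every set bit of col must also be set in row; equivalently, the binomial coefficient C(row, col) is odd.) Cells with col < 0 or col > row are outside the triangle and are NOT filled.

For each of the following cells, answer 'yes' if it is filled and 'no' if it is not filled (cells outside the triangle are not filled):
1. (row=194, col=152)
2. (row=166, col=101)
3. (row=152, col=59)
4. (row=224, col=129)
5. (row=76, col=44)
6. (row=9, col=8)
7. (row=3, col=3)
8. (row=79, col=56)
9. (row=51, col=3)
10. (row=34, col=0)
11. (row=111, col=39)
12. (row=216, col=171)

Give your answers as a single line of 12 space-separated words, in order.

(194,152): row=0b11000010, col=0b10011000, row AND col = 0b10000000 = 128; 128 != 152 -> empty
(166,101): row=0b10100110, col=0b1100101, row AND col = 0b100100 = 36; 36 != 101 -> empty
(152,59): row=0b10011000, col=0b111011, row AND col = 0b11000 = 24; 24 != 59 -> empty
(224,129): row=0b11100000, col=0b10000001, row AND col = 0b10000000 = 128; 128 != 129 -> empty
(76,44): row=0b1001100, col=0b101100, row AND col = 0b1100 = 12; 12 != 44 -> empty
(9,8): row=0b1001, col=0b1000, row AND col = 0b1000 = 8; 8 == 8 -> filled
(3,3): row=0b11, col=0b11, row AND col = 0b11 = 3; 3 == 3 -> filled
(79,56): row=0b1001111, col=0b111000, row AND col = 0b1000 = 8; 8 != 56 -> empty
(51,3): row=0b110011, col=0b11, row AND col = 0b11 = 3; 3 == 3 -> filled
(34,0): row=0b100010, col=0b0, row AND col = 0b0 = 0; 0 == 0 -> filled
(111,39): row=0b1101111, col=0b100111, row AND col = 0b100111 = 39; 39 == 39 -> filled
(216,171): row=0b11011000, col=0b10101011, row AND col = 0b10001000 = 136; 136 != 171 -> empty

Answer: no no no no no yes yes no yes yes yes no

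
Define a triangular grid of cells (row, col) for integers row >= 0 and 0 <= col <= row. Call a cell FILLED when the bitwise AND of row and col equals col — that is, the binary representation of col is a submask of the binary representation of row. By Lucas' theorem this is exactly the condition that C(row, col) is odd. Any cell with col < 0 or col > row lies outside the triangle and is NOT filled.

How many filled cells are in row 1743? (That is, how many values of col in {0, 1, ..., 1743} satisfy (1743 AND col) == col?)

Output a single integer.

1743 in binary = 11011001111
popcount(1743) = number of 1-bits in 11011001111 = 8
A col c satisfies (1743 AND c) == c iff every set bit of c is also set in 1743; each of the 8 set bits of 1743 can independently be on or off in c.
count = 2^8 = 256

Answer: 256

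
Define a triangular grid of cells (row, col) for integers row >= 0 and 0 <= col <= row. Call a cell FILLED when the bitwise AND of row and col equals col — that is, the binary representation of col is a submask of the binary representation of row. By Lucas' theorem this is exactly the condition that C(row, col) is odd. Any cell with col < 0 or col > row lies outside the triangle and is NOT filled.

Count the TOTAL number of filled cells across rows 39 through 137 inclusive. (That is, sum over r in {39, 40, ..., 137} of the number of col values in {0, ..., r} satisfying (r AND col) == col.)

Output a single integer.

r39=100111 pc4: +16 =16
r40=101000 pc2: +4 =20
r41=101001 pc3: +8 =28
r42=101010 pc3: +8 =36
r43=101011 pc4: +16 =52
r44=101100 pc3: +8 =60
r45=101101 pc4: +16 =76
r46=101110 pc4: +16 =92
r47=101111 pc5: +32 =124
r48=110000 pc2: +4 =128
r49=110001 pc3: +8 =136
r50=110010 pc3: +8 =144
r51=110011 pc4: +16 =160
r52=110100 pc3: +8 =168
r53=110101 pc4: +16 =184
r54=110110 pc4: +16 =200
r55=110111 pc5: +32 =232
r56=111000 pc3: +8 =240
r57=111001 pc4: +16 =256
r58=111010 pc4: +16 =272
r59=111011 pc5: +32 =304
r60=111100 pc4: +16 =320
r61=111101 pc5: +32 =352
r62=111110 pc5: +32 =384
r63=111111 pc6: +64 =448
r64=1000000 pc1: +2 =450
r65=1000001 pc2: +4 =454
r66=1000010 pc2: +4 =458
r67=1000011 pc3: +8 =466
r68=1000100 pc2: +4 =470
r69=1000101 pc3: +8 =478
r70=1000110 pc3: +8 =486
r71=1000111 pc4: +16 =502
r72=1001000 pc2: +4 =506
r73=1001001 pc3: +8 =514
r74=1001010 pc3: +8 =522
r75=1001011 pc4: +16 =538
r76=1001100 pc3: +8 =546
r77=1001101 pc4: +16 =562
r78=1001110 pc4: +16 =578
r79=1001111 pc5: +32 =610
r80=1010000 pc2: +4 =614
r81=1010001 pc3: +8 =622
r82=1010010 pc3: +8 =630
r83=1010011 pc4: +16 =646
r84=1010100 pc3: +8 =654
r85=1010101 pc4: +16 =670
r86=1010110 pc4: +16 =686
r87=1010111 pc5: +32 =718
r88=1011000 pc3: +8 =726
r89=1011001 pc4: +16 =742
r90=1011010 pc4: +16 =758
r91=1011011 pc5: +32 =790
r92=1011100 pc4: +16 =806
r93=1011101 pc5: +32 =838
r94=1011110 pc5: +32 =870
r95=1011111 pc6: +64 =934
r96=1100000 pc2: +4 =938
r97=1100001 pc3: +8 =946
r98=1100010 pc3: +8 =954
r99=1100011 pc4: +16 =970
r100=1100100 pc3: +8 =978
r101=1100101 pc4: +16 =994
r102=1100110 pc4: +16 =1010
r103=1100111 pc5: +32 =1042
r104=1101000 pc3: +8 =1050
r105=1101001 pc4: +16 =1066
r106=1101010 pc4: +16 =1082
r107=1101011 pc5: +32 =1114
r108=1101100 pc4: +16 =1130
r109=1101101 pc5: +32 =1162
r110=1101110 pc5: +32 =1194
r111=1101111 pc6: +64 =1258
r112=1110000 pc3: +8 =1266
r113=1110001 pc4: +16 =1282
r114=1110010 pc4: +16 =1298
r115=1110011 pc5: +32 =1330
r116=1110100 pc4: +16 =1346
r117=1110101 pc5: +32 =1378
r118=1110110 pc5: +32 =1410
r119=1110111 pc6: +64 =1474
r120=1111000 pc4: +16 =1490
r121=1111001 pc5: +32 =1522
r122=1111010 pc5: +32 =1554
r123=1111011 pc6: +64 =1618
r124=1111100 pc5: +32 =1650
r125=1111101 pc6: +64 =1714
r126=1111110 pc6: +64 =1778
r127=1111111 pc7: +128 =1906
r128=10000000 pc1: +2 =1908
r129=10000001 pc2: +4 =1912
r130=10000010 pc2: +4 =1916
r131=10000011 pc3: +8 =1924
r132=10000100 pc2: +4 =1928
r133=10000101 pc3: +8 =1936
r134=10000110 pc3: +8 =1944
r135=10000111 pc4: +16 =1960
r136=10001000 pc2: +4 =1964
r137=10001001 pc3: +8 =1972

Answer: 1972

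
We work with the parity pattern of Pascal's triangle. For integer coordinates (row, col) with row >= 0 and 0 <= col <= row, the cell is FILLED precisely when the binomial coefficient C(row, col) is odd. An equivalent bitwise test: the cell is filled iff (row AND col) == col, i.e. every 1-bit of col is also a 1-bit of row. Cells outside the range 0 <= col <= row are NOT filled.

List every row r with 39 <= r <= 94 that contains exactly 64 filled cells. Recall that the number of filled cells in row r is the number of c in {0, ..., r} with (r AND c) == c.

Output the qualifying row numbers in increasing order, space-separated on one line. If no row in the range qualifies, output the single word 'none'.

Row r has 2^popcount(r) filled cells, so we need popcount(r) = log2(64) = 6.
Scan r = 39..94 and keep those with exactly 6 one-bits:
r=39=100111 popcount=4 -> skip
r=40=101000 popcount=2 -> skip
r=41=101001 popcount=3 -> skip
r=42=101010 popcount=3 -> skip
r=43=101011 popcount=4 -> skip
r=44=101100 popcount=3 -> skip
r=45=101101 popcount=4 -> skip
r=46=101110 popcount=4 -> skip
r=47=101111 popcount=5 -> skip
r=48=110000 popcount=2 -> skip
r=49=110001 popcount=3 -> skip
r=50=110010 popcount=3 -> skip
r=51=110011 popcount=4 -> skip
r=52=110100 popcount=3 -> skip
r=53=110101 popcount=4 -> skip
r=54=110110 popcount=4 -> skip
r=55=110111 popcount=5 -> skip
r=56=111000 popcount=3 -> skip
r=57=111001 popcount=4 -> skip
r=58=111010 popcount=4 -> skip
r=59=111011 popcount=5 -> skip
r=60=111100 popcount=4 -> skip
r=61=111101 popcount=5 -> skip
r=62=111110 popcount=5 -> skip
r=63=111111 popcount=6 -> KEEP
r=64=1000000 popcount=1 -> skip
r=65=1000001 popcount=2 -> skip
r=66=1000010 popcount=2 -> skip
r=67=1000011 popcount=3 -> skip
r=68=1000100 popcount=2 -> skip
r=69=1000101 popcount=3 -> skip
r=70=1000110 popcount=3 -> skip
r=71=1000111 popcount=4 -> skip
r=72=1001000 popcount=2 -> skip
r=73=1001001 popcount=3 -> skip
r=74=1001010 popcount=3 -> skip
r=75=1001011 popcount=4 -> skip
r=76=1001100 popcount=3 -> skip
r=77=1001101 popcount=4 -> skip
r=78=1001110 popcount=4 -> skip
r=79=1001111 popcount=5 -> skip
r=80=1010000 popcount=2 -> skip
r=81=1010001 popcount=3 -> skip
r=82=1010010 popcount=3 -> skip
r=83=1010011 popcount=4 -> skip
r=84=1010100 popcount=3 -> skip
r=85=1010101 popcount=4 -> skip
r=86=1010110 popcount=4 -> skip
r=87=1010111 popcount=5 -> skip
r=88=1011000 popcount=3 -> skip
r=89=1011001 popcount=4 -> skip
r=90=1011010 popcount=4 -> skip
r=91=1011011 popcount=5 -> skip
r=92=1011100 popcount=4 -> skip
r=93=1011101 popcount=5 -> skip
r=94=1011110 popcount=5 -> skip
Kept rows: 63

Answer: 63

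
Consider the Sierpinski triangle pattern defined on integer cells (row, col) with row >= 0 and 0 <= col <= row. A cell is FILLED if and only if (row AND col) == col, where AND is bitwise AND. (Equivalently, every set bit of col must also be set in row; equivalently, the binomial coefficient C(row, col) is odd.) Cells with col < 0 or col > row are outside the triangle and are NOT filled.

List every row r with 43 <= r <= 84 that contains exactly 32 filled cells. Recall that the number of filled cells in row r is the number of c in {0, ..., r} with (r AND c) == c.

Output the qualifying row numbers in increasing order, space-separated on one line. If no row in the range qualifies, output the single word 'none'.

Answer: 47 55 59 61 62 79

Derivation:
Row r has 2^popcount(r) filled cells, so we need popcount(r) = log2(32) = 5.
Scan r = 43..84 and keep those with exactly 5 one-bits:
r=43=101011 popcount=4 -> skip
r=44=101100 popcount=3 -> skip
r=45=101101 popcount=4 -> skip
r=46=101110 popcount=4 -> skip
r=47=101111 popcount=5 -> KEEP
r=48=110000 popcount=2 -> skip
r=49=110001 popcount=3 -> skip
r=50=110010 popcount=3 -> skip
r=51=110011 popcount=4 -> skip
r=52=110100 popcount=3 -> skip
r=53=110101 popcount=4 -> skip
r=54=110110 popcount=4 -> skip
r=55=110111 popcount=5 -> KEEP
r=56=111000 popcount=3 -> skip
r=57=111001 popcount=4 -> skip
r=58=111010 popcount=4 -> skip
r=59=111011 popcount=5 -> KEEP
r=60=111100 popcount=4 -> skip
r=61=111101 popcount=5 -> KEEP
r=62=111110 popcount=5 -> KEEP
r=63=111111 popcount=6 -> skip
r=64=1000000 popcount=1 -> skip
r=65=1000001 popcount=2 -> skip
r=66=1000010 popcount=2 -> skip
r=67=1000011 popcount=3 -> skip
r=68=1000100 popcount=2 -> skip
r=69=1000101 popcount=3 -> skip
r=70=1000110 popcount=3 -> skip
r=71=1000111 popcount=4 -> skip
r=72=1001000 popcount=2 -> skip
r=73=1001001 popcount=3 -> skip
r=74=1001010 popcount=3 -> skip
r=75=1001011 popcount=4 -> skip
r=76=1001100 popcount=3 -> skip
r=77=1001101 popcount=4 -> skip
r=78=1001110 popcount=4 -> skip
r=79=1001111 popcount=5 -> KEEP
r=80=1010000 popcount=2 -> skip
r=81=1010001 popcount=3 -> skip
r=82=1010010 popcount=3 -> skip
r=83=1010011 popcount=4 -> skip
r=84=1010100 popcount=3 -> skip
Kept rows: 47 55 59 61 62 79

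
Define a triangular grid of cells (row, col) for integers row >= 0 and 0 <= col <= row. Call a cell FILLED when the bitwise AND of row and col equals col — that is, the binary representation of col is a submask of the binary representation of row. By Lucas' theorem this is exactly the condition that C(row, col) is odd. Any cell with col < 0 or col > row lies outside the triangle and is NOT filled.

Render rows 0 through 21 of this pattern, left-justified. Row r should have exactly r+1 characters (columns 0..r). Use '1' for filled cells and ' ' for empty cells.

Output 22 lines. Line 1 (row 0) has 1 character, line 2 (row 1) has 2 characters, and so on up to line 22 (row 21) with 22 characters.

Answer: 1
11
1 1
1111
1   1
11  11
1 1 1 1
11111111
1       1
11      11
1 1     1 1
1111    1111
1   1   1   1
11  11  11  11
1 1 1 1 1 1 1 1
1111111111111111
1               1
11              11
1 1             1 1
1111            1111
1   1           1   1
11  11          11  11

Derivation:
r0=0: 1
r1=1: 11
r2=10: 1 1
r3=11: 1111
r4=100: 1   1
r5=101: 11  11
r6=110: 1 1 1 1
r7=111: 11111111
r8=1000: 1       1
r9=1001: 11      11
r10=1010: 1 1     1 1
r11=1011: 1111    1111
r12=1100: 1   1   1   1
r13=1101: 11  11  11  11
r14=1110: 1 1 1 1 1 1 1 1
r15=1111: 1111111111111111
r16=10000: 1               1
r17=10001: 11              11
r18=10010: 1 1             1 1
r19=10011: 1111            1111
r20=10100: 1   1           1   1
r21=10101: 11  11          11  11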